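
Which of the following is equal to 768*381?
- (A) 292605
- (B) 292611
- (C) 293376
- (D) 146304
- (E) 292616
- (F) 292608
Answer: F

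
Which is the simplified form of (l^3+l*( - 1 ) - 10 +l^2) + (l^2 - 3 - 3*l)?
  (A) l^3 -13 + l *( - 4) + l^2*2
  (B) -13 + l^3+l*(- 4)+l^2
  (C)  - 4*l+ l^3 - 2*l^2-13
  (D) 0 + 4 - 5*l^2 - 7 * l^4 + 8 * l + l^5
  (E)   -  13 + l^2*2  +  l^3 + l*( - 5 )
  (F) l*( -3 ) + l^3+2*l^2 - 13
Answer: A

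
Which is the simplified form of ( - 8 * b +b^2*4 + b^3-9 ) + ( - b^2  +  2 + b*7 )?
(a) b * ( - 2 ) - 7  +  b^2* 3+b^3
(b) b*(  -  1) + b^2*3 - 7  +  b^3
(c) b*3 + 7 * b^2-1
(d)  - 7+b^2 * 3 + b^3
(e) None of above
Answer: b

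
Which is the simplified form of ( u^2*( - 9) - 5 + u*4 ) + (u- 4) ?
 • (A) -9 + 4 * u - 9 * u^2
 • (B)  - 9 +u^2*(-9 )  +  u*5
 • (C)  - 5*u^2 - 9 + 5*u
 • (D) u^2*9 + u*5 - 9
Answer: B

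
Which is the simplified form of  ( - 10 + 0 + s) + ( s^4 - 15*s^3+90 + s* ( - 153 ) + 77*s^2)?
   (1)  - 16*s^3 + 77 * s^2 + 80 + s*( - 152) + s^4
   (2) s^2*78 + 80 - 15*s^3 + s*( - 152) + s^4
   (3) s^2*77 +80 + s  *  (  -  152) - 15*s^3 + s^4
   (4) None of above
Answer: 3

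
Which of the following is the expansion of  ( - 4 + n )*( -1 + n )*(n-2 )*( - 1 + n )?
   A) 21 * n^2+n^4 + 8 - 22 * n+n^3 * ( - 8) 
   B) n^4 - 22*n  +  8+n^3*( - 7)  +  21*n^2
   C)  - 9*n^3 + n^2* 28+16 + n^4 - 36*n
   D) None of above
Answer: A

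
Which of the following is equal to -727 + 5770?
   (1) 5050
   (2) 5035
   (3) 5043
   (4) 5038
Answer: 3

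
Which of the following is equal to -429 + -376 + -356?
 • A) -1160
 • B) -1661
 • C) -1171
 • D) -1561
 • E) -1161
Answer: E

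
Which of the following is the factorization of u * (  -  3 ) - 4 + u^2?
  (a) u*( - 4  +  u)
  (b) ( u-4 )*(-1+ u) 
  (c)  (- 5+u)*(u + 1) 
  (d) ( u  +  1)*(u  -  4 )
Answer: d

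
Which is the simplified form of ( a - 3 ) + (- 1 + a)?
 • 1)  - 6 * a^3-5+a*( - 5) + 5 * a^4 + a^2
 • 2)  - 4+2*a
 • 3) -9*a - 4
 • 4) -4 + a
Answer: 2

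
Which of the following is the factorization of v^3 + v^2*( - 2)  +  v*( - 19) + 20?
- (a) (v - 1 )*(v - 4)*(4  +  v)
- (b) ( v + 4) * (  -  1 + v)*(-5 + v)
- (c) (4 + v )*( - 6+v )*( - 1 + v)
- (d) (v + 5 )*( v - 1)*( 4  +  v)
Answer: b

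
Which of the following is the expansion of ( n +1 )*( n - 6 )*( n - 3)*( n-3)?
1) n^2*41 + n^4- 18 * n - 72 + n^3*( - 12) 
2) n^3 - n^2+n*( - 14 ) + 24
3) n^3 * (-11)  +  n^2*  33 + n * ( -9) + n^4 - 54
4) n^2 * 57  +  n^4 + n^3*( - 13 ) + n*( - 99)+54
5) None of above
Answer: 3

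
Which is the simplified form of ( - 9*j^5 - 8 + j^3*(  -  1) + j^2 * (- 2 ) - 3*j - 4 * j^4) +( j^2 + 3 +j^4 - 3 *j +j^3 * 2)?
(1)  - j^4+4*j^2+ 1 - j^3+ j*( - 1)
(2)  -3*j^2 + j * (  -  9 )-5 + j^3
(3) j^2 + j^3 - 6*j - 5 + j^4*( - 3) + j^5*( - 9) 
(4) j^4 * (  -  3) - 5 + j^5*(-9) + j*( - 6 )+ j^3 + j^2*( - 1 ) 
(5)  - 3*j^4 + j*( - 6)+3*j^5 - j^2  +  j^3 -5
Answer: 4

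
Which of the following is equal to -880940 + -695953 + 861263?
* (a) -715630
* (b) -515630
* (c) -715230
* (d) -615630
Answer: a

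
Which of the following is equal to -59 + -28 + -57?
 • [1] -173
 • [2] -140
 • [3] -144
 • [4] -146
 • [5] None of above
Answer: 3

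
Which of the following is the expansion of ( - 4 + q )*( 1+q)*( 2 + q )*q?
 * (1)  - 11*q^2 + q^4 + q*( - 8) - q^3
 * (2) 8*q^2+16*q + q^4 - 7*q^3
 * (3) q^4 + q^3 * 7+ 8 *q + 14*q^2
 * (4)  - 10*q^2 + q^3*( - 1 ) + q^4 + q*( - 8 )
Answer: 4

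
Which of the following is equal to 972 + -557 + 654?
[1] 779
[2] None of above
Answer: 2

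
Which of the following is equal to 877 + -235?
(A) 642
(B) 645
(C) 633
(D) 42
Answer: A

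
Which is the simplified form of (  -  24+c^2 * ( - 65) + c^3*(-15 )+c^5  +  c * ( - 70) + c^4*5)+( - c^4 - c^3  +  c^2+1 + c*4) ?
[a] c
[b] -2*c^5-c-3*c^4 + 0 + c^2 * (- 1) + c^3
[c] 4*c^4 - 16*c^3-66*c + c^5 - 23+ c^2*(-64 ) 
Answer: c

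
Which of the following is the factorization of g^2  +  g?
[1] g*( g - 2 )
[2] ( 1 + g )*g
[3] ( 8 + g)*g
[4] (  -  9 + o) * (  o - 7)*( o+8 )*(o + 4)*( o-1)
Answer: 2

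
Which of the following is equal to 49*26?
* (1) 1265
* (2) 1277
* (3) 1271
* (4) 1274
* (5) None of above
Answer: 4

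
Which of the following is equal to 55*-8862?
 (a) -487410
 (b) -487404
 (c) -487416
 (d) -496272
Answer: a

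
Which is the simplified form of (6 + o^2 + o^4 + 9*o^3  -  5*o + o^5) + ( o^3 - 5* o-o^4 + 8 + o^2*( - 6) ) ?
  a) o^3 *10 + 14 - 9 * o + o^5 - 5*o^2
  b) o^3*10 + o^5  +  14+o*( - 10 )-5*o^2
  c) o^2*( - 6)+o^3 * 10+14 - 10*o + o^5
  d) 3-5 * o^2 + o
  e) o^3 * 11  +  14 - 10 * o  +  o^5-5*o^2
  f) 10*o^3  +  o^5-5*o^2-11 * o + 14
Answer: b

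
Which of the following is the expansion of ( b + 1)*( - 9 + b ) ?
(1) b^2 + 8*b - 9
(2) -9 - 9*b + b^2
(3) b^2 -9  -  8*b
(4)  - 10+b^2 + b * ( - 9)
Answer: 3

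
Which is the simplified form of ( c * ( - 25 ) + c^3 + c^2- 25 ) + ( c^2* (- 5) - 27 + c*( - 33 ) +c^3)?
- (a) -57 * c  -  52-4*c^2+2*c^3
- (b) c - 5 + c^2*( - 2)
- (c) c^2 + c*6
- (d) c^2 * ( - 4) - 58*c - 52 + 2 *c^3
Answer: d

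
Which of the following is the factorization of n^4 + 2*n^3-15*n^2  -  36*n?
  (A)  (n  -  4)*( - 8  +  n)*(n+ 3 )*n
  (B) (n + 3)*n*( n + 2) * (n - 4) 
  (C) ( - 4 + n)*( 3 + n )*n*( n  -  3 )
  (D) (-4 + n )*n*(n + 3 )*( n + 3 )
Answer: D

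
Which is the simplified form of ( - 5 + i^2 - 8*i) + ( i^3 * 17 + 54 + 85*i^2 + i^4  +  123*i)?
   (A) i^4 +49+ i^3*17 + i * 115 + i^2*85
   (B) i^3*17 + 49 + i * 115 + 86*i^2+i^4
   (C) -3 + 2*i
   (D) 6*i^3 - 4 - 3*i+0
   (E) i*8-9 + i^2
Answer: B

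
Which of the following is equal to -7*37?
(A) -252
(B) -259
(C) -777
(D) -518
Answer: B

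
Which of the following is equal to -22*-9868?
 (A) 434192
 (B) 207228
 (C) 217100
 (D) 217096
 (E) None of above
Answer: D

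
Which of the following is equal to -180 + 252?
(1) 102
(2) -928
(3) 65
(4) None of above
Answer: 4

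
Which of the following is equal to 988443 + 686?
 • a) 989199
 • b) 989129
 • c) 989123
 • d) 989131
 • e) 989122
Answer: b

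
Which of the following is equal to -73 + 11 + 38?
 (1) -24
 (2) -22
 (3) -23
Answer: 1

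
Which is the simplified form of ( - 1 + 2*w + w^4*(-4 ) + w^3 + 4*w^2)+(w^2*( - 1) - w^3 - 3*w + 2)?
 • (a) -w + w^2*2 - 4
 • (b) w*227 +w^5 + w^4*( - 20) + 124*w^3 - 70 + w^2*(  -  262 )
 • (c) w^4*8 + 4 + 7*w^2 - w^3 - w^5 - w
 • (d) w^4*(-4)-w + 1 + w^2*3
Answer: d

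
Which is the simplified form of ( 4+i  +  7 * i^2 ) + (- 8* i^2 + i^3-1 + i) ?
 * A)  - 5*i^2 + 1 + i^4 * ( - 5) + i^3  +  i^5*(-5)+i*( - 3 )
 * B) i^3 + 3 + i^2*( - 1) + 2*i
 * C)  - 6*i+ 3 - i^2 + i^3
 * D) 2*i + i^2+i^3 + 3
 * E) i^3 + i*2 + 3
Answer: B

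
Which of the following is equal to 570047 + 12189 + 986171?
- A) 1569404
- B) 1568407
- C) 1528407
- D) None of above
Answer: B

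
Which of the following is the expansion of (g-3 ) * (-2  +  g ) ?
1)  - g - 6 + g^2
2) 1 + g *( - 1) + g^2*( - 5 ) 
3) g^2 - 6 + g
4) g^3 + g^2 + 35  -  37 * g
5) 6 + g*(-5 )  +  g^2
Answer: 5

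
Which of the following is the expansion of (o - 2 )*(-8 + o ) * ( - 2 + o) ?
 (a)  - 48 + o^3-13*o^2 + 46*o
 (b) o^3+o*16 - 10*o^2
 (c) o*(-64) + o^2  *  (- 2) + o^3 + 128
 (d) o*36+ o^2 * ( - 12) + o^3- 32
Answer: d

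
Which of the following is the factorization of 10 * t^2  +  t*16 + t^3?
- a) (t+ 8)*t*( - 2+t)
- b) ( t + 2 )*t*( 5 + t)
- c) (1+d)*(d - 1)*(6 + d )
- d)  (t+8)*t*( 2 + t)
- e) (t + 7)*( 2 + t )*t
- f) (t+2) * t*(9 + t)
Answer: d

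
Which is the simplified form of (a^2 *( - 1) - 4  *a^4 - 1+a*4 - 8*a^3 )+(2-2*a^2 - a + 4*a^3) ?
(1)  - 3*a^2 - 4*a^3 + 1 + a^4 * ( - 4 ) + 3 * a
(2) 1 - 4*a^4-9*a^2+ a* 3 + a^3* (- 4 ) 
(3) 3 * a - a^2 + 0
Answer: 1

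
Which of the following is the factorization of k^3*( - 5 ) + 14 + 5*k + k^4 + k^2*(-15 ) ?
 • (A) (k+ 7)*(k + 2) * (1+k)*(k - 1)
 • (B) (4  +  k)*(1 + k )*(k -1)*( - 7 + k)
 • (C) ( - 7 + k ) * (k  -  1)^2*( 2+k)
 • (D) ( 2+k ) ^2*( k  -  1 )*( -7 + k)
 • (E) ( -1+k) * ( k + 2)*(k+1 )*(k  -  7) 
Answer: E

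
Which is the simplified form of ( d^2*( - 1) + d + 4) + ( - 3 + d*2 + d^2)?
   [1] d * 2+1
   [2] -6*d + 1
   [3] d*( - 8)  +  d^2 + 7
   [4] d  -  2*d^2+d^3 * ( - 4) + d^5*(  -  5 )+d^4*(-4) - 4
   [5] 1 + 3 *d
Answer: 5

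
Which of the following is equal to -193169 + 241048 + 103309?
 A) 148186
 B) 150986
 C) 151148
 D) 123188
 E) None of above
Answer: E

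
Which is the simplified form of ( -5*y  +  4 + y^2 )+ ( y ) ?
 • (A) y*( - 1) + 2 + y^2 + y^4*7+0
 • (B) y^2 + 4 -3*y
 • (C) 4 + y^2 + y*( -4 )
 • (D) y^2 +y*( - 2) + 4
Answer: C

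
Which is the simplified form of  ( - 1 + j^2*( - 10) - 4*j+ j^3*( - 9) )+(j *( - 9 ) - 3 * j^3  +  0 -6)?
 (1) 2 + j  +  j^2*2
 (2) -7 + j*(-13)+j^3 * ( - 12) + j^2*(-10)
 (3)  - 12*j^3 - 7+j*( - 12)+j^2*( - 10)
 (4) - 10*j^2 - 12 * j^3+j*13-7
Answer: 2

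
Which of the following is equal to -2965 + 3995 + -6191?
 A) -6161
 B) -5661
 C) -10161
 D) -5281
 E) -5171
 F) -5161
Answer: F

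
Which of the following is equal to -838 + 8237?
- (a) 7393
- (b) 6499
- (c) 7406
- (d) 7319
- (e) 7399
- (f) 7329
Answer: e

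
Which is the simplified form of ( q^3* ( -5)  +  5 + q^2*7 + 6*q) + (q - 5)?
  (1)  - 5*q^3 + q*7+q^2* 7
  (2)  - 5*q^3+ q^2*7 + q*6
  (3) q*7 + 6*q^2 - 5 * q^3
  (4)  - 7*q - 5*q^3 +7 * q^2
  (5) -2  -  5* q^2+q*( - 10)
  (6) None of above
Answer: 1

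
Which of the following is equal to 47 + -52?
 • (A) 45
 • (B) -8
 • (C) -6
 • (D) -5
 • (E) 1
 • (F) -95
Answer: D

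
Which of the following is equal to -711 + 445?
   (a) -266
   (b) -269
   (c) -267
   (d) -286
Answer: a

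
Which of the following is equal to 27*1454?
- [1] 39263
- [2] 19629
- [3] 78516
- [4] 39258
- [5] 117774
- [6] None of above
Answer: 4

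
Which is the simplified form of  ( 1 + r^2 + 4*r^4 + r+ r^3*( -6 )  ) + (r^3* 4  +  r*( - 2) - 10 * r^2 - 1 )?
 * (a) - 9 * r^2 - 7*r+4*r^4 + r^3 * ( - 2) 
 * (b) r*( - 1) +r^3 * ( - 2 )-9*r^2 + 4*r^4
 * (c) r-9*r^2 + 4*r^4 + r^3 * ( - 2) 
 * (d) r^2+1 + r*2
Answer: b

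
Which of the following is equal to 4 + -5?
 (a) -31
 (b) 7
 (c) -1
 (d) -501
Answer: c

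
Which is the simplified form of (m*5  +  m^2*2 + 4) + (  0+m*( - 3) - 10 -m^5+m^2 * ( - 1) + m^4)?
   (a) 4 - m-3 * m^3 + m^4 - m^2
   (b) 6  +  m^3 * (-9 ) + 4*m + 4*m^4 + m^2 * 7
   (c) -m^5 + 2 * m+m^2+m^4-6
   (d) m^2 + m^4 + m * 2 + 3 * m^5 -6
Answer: c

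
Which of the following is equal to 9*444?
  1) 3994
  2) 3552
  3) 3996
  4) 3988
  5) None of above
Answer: 3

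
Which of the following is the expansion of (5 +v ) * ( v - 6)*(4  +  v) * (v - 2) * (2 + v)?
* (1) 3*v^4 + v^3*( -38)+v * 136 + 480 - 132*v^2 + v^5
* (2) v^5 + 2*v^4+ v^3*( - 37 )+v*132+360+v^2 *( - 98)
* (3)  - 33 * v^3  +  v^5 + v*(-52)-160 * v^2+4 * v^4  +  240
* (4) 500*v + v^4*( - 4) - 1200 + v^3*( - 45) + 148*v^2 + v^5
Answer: 1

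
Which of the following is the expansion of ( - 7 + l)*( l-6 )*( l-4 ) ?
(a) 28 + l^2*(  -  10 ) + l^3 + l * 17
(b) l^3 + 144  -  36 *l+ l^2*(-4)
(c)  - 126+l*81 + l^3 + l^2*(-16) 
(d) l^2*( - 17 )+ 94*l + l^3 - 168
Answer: d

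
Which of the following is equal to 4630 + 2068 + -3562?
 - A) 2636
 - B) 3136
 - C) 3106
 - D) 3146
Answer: B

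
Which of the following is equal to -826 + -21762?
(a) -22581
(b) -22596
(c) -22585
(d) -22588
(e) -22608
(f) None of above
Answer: d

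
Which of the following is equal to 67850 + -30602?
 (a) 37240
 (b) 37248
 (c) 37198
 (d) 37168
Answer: b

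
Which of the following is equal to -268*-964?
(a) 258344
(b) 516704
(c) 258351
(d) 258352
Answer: d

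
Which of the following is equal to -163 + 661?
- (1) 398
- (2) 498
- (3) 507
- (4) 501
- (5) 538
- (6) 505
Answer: 2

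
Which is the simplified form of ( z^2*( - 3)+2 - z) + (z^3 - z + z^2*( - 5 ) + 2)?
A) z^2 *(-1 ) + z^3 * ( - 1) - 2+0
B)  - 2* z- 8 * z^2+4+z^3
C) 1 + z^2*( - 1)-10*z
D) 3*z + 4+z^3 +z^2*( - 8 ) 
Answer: B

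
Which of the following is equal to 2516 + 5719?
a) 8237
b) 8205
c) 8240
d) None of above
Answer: d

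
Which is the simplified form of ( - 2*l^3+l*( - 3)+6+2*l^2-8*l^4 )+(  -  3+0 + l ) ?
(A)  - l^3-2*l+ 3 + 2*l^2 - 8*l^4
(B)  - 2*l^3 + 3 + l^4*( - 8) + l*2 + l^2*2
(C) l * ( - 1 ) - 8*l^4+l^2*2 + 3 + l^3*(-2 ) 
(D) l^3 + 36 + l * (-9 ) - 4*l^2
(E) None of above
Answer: E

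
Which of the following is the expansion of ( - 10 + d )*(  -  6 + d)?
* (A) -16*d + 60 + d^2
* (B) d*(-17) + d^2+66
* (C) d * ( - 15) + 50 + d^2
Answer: A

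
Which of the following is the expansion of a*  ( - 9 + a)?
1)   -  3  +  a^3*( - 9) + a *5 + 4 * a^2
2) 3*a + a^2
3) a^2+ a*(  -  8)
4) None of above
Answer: 4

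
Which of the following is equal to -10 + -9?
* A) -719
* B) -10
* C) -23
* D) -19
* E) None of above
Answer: D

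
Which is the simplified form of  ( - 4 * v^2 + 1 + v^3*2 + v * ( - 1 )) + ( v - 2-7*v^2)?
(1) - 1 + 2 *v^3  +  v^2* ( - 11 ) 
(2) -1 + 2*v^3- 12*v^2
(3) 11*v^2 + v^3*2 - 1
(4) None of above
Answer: 1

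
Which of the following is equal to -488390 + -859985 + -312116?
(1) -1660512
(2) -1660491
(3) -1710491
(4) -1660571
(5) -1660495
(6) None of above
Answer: 2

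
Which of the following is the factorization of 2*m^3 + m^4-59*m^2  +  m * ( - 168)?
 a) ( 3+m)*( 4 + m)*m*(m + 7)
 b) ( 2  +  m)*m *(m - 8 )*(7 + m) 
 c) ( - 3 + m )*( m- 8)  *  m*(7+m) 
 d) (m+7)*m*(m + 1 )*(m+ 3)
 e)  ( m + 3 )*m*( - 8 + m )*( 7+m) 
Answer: e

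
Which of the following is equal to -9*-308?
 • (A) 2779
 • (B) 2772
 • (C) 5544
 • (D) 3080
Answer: B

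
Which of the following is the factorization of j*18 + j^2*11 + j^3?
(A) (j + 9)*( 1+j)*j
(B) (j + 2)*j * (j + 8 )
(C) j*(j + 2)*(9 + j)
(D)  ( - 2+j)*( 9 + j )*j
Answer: C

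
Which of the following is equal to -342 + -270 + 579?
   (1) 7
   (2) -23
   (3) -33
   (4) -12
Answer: 3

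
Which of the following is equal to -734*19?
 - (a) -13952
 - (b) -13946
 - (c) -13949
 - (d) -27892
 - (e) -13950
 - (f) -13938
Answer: b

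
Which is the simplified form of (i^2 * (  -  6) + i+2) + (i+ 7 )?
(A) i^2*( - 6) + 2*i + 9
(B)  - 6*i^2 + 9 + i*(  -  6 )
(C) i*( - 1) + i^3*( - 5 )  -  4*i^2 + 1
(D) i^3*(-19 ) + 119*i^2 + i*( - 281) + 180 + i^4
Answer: A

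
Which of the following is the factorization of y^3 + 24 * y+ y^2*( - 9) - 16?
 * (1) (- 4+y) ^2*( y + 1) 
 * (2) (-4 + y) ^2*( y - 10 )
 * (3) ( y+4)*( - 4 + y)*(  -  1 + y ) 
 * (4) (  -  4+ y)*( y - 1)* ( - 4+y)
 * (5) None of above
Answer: 4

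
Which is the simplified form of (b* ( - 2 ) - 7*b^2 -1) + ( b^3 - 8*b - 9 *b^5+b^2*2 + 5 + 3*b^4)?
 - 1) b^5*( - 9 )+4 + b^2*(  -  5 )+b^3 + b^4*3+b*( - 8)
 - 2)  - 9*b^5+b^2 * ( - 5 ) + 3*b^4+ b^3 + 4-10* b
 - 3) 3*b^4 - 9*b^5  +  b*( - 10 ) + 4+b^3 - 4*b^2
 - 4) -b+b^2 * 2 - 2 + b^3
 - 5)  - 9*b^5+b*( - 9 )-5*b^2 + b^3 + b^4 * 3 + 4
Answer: 2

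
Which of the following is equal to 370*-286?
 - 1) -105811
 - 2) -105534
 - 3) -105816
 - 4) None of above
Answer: 4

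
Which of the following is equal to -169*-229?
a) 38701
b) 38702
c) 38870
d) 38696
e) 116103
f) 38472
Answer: a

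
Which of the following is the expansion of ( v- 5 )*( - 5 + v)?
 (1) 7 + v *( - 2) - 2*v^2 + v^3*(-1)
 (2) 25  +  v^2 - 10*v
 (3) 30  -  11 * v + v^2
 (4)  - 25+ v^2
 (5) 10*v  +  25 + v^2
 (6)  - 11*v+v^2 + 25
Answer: 2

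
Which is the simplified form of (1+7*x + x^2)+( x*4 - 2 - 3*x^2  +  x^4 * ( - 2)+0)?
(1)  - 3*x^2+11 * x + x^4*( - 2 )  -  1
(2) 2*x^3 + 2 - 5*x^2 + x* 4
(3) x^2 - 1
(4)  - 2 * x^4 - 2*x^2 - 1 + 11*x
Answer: 4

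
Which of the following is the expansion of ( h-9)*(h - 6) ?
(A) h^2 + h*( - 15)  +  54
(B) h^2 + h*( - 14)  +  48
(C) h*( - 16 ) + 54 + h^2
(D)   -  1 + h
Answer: A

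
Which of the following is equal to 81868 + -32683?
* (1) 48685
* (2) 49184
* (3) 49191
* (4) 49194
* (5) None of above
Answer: 5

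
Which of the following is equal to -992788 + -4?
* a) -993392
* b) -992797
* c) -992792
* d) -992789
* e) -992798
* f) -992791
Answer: c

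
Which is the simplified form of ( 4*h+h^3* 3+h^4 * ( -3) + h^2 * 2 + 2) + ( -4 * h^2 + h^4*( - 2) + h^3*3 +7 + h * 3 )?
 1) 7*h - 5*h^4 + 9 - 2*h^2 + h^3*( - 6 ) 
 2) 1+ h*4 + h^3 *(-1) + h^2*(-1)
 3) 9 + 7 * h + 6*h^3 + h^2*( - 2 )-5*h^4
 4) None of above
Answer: 3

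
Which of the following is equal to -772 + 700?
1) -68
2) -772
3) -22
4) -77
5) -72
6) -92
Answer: 5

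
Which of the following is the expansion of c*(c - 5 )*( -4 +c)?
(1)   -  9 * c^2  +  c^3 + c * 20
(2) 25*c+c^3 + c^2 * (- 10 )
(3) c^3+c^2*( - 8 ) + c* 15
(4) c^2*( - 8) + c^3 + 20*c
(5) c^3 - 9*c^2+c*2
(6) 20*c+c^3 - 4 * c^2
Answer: 1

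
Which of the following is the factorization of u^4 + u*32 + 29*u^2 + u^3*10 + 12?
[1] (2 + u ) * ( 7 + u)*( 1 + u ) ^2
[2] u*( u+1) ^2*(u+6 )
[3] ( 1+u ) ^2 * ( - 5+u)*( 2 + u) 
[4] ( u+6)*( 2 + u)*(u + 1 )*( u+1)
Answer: 4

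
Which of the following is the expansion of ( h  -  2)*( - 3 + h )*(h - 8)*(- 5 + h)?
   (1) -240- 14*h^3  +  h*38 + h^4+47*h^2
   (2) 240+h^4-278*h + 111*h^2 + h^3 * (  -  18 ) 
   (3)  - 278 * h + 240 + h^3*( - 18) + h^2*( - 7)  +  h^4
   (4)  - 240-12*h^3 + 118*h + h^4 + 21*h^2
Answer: 2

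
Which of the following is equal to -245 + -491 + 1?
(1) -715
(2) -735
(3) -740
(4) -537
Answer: 2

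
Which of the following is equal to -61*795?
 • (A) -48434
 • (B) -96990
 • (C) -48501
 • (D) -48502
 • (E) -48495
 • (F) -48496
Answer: E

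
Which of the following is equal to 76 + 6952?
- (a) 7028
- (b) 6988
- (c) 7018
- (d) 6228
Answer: a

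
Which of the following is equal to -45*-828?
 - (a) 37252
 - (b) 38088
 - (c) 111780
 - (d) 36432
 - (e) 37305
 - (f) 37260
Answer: f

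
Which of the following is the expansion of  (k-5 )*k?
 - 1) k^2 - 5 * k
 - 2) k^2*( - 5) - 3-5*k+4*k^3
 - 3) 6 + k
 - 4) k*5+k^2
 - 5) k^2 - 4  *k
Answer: 1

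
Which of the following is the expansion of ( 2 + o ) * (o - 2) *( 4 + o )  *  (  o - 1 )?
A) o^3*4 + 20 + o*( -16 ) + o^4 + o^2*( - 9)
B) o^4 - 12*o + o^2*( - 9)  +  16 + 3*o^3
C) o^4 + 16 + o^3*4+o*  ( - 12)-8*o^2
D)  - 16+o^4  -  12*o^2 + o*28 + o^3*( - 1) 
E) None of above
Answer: E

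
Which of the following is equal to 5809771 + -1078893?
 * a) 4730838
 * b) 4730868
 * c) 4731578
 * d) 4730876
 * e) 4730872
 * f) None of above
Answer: f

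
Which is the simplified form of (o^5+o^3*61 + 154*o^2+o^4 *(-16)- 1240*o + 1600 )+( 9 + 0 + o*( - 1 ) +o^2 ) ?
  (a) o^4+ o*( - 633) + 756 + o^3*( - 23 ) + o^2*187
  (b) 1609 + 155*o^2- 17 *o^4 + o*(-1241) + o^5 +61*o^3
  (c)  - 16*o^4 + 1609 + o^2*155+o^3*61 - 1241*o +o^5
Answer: c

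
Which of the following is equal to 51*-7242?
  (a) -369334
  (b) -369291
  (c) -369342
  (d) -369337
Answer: c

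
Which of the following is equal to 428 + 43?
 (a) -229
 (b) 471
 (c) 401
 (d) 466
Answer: b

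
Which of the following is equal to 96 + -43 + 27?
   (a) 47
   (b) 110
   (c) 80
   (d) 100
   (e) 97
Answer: c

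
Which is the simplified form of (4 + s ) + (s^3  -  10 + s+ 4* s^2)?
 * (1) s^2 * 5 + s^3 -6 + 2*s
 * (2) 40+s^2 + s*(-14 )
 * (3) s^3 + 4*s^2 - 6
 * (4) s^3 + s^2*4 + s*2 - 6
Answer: 4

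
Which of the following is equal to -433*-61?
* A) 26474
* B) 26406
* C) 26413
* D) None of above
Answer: C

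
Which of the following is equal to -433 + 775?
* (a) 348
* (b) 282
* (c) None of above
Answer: c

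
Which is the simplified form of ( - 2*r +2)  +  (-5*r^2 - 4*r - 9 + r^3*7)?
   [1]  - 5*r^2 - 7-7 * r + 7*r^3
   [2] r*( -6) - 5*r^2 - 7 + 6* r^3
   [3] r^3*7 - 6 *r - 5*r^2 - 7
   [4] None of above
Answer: 3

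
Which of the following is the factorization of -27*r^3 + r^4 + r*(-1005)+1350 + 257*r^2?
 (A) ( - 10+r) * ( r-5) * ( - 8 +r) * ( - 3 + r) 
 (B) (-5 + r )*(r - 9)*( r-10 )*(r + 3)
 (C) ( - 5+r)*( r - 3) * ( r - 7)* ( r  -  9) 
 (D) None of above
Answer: D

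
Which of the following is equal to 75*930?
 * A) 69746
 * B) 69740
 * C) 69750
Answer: C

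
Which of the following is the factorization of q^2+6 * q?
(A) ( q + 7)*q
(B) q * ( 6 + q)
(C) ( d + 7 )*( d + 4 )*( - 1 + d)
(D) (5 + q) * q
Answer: B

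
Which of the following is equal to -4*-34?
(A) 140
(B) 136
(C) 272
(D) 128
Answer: B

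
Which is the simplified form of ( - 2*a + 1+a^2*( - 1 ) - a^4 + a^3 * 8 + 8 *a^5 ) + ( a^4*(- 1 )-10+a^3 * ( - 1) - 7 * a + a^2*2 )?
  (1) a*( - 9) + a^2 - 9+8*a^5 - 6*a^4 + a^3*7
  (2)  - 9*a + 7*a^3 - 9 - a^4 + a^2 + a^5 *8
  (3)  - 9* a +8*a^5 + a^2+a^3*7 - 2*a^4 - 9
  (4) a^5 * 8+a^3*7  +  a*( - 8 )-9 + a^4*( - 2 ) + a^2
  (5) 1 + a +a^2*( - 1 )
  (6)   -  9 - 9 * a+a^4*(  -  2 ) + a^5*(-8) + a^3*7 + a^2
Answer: 3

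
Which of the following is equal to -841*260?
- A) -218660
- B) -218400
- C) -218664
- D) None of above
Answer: A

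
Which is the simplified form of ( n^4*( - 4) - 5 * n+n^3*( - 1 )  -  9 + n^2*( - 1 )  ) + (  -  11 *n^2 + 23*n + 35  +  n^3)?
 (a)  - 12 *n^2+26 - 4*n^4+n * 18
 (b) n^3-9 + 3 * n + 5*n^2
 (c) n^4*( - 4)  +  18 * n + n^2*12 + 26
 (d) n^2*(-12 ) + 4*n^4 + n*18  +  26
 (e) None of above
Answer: a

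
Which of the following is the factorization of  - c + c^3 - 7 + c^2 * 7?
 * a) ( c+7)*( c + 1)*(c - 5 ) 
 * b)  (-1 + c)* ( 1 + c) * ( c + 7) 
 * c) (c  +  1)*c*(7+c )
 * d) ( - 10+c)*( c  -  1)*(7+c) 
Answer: b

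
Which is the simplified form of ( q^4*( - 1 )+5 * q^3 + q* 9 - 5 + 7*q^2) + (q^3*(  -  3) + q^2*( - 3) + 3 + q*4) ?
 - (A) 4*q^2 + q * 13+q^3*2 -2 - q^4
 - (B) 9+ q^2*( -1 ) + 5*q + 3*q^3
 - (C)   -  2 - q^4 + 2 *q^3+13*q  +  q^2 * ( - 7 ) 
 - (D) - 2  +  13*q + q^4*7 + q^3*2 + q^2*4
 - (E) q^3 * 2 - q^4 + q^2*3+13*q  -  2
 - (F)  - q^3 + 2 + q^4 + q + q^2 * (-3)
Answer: A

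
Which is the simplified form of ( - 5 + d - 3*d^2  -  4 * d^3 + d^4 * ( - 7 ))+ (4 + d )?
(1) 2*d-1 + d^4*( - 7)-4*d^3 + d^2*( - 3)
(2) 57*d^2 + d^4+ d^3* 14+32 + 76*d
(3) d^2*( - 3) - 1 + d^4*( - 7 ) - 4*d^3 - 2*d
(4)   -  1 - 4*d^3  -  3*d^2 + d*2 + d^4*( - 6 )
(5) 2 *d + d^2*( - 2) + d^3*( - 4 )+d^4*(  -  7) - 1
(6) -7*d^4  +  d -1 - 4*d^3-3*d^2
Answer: 1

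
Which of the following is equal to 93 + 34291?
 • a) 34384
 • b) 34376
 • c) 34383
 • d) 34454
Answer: a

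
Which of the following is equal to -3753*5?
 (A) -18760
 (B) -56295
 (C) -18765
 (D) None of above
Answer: C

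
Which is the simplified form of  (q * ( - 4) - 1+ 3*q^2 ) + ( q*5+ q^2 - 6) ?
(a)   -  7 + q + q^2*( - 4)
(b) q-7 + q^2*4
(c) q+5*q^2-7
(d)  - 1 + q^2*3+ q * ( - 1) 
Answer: b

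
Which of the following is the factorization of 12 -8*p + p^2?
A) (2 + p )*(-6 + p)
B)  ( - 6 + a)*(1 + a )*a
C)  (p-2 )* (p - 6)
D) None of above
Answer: C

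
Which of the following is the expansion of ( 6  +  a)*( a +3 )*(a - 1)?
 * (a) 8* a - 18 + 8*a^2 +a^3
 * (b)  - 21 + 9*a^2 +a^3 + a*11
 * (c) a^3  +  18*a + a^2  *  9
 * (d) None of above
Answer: d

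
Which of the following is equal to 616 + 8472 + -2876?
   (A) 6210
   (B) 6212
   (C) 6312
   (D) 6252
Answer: B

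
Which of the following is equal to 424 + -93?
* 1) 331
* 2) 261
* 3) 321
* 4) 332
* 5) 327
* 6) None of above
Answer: 1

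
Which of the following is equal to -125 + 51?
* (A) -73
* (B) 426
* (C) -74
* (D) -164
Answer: C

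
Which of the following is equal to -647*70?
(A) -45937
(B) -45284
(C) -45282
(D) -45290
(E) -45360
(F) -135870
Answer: D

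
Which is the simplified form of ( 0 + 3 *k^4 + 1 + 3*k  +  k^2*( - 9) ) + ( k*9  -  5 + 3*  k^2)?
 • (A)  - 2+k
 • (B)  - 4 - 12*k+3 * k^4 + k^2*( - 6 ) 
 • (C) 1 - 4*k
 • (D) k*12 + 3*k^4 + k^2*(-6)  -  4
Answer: D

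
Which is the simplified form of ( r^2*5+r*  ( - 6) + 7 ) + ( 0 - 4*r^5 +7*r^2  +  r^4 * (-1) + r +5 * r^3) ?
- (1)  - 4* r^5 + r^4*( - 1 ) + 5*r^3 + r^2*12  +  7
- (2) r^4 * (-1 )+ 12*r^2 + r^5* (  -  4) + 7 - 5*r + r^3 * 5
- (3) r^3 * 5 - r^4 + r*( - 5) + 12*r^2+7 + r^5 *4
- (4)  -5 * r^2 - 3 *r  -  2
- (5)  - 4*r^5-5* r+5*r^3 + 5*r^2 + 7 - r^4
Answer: 2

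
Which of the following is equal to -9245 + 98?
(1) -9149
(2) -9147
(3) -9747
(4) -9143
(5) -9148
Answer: 2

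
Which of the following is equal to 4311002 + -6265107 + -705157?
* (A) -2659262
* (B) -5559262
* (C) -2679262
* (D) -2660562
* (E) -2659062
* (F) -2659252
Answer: A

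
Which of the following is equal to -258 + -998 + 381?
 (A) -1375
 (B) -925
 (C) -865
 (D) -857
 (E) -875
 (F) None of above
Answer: E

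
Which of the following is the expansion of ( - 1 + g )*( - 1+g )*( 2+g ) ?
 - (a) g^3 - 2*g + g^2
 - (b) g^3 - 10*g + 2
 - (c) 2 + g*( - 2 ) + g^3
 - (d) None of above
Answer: d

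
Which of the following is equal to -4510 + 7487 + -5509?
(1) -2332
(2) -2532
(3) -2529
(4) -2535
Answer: 2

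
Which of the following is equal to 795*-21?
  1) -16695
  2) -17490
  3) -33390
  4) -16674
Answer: 1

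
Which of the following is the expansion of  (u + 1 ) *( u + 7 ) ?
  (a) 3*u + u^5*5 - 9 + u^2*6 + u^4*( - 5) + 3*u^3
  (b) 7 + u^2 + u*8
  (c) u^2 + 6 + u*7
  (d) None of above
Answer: b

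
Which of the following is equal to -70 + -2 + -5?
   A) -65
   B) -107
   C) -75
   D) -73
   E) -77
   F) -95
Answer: E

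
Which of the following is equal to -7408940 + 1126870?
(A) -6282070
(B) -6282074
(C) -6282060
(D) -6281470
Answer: A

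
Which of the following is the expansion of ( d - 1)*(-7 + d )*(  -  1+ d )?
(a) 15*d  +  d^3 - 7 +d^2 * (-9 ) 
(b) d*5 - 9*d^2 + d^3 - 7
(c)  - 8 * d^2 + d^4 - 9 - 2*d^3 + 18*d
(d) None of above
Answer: a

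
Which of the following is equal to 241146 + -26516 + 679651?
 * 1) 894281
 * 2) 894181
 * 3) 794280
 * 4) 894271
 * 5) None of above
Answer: 1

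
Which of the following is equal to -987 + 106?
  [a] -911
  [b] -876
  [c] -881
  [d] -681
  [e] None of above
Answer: c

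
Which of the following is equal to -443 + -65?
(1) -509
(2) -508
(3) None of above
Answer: 2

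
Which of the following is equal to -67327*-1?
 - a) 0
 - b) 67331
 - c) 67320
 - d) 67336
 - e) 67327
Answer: e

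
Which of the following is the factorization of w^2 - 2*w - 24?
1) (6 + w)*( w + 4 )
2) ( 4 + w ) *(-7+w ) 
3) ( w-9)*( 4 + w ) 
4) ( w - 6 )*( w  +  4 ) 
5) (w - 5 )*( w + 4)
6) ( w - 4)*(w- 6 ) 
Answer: 4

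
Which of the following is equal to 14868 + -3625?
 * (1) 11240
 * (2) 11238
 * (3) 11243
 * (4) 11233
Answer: 3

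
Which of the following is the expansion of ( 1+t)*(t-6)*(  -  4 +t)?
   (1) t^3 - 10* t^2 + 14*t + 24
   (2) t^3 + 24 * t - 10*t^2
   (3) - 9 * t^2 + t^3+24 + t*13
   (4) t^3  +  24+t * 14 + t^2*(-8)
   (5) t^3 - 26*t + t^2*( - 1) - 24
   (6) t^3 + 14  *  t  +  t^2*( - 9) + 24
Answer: 6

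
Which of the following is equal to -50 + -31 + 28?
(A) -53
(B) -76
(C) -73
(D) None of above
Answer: A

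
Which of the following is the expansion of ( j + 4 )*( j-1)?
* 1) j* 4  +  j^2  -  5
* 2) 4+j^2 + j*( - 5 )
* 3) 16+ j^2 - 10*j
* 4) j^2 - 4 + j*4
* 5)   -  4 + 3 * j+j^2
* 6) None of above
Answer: 5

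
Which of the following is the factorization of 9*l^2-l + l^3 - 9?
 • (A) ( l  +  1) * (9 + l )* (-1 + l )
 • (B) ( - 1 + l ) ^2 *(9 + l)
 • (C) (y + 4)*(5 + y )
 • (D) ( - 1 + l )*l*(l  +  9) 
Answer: A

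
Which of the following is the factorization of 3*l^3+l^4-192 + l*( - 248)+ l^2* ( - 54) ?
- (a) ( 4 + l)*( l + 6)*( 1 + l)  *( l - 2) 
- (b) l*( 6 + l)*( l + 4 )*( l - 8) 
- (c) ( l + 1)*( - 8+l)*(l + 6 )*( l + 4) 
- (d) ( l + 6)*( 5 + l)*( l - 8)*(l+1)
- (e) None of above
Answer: c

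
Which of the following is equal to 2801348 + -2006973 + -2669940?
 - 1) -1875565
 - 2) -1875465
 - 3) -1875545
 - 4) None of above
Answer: 1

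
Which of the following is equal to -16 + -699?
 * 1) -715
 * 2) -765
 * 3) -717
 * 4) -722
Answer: 1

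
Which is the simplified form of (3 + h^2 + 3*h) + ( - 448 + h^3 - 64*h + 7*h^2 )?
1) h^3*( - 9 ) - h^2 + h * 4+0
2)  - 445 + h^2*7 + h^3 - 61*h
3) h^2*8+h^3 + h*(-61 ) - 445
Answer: 3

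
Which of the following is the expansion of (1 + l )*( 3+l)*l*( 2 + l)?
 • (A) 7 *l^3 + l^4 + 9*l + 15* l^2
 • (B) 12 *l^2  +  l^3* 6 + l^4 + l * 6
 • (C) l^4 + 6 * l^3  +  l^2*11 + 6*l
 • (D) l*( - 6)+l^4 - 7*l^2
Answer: C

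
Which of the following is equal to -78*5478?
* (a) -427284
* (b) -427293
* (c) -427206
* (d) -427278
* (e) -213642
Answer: a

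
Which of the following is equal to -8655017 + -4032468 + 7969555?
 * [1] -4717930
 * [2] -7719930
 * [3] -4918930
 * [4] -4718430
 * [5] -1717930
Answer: 1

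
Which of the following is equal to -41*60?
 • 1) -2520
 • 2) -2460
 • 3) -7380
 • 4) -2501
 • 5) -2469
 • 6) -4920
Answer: 2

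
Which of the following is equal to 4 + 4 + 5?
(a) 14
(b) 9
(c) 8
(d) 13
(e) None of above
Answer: d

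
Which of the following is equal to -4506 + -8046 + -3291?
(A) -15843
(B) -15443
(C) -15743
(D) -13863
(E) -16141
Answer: A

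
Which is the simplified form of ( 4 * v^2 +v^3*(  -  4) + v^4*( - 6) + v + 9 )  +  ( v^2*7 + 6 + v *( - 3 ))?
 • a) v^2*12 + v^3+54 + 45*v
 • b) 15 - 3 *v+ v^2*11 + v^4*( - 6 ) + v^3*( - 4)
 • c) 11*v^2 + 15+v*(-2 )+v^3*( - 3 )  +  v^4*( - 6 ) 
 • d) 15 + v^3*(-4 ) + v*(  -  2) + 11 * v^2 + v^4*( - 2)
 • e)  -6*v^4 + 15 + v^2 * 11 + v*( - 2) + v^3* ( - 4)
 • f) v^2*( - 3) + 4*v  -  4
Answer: e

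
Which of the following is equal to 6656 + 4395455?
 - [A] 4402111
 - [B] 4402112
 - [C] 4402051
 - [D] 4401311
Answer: A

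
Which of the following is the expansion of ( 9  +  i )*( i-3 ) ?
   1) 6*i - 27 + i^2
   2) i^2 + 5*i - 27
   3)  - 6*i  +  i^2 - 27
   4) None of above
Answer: 1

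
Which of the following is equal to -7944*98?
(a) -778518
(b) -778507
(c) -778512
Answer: c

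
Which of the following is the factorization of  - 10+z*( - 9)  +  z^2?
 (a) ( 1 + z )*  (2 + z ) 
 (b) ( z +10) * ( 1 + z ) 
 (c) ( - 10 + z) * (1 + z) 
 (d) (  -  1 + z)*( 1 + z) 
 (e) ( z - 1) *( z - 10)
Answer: c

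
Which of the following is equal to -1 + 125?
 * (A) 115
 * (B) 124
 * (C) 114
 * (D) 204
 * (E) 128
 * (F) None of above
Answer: B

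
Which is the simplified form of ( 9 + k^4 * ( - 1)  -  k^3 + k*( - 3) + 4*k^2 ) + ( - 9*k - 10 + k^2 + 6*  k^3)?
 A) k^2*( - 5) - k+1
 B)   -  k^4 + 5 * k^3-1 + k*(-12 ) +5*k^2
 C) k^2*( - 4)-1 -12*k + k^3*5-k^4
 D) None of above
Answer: B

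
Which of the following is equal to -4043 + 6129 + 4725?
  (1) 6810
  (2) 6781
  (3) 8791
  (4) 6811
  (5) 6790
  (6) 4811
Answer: 4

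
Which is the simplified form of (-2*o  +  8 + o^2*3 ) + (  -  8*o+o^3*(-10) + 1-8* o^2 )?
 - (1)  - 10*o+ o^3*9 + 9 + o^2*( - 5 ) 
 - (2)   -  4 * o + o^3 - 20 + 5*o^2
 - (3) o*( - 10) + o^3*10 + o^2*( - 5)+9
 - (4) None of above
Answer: 4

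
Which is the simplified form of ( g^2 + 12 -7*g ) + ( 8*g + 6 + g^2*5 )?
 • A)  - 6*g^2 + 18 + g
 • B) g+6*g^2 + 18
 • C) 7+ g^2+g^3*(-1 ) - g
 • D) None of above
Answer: B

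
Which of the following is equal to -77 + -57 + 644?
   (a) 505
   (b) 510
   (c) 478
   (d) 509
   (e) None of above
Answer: b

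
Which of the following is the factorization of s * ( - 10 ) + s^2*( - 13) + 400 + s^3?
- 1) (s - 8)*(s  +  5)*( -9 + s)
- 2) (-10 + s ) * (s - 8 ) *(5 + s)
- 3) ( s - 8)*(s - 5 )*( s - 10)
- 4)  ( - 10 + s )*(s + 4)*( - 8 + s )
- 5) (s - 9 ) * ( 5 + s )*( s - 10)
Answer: 2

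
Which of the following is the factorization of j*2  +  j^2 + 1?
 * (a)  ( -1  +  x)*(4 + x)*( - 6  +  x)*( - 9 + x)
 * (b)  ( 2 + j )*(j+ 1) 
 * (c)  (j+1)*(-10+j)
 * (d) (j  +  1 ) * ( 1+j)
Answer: d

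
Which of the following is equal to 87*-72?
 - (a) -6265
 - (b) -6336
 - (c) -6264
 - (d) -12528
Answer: c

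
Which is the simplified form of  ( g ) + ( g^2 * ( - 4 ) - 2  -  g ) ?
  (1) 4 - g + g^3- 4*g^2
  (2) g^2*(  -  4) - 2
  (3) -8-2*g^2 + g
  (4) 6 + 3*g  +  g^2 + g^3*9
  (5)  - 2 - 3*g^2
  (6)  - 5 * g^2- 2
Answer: 2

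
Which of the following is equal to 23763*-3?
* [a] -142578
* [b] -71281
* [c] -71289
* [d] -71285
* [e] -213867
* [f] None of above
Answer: c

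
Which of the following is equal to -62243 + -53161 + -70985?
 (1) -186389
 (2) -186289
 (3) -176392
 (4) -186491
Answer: 1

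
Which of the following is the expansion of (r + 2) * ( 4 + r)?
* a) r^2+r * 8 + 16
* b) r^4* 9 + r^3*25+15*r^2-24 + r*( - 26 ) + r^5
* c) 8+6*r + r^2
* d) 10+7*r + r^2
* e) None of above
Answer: c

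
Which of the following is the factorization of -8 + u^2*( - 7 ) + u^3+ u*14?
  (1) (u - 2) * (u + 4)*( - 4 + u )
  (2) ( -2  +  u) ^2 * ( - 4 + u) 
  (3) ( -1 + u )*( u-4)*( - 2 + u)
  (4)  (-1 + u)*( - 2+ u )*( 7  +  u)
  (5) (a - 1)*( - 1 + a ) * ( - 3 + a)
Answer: 3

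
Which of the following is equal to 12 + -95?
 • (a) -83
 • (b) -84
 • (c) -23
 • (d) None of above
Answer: a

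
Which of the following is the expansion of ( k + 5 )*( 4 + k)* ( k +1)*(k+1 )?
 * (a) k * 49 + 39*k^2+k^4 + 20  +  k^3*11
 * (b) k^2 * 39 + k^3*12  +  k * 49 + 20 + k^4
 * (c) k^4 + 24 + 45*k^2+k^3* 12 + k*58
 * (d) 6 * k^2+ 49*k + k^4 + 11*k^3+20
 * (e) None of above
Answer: a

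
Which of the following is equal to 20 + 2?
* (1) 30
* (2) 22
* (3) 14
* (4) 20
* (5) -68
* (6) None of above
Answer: 2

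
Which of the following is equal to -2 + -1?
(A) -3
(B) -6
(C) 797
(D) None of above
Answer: A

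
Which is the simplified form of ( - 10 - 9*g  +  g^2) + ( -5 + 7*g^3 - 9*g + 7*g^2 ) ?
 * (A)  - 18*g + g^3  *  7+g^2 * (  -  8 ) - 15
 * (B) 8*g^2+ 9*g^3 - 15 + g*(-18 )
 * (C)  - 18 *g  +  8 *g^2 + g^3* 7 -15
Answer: C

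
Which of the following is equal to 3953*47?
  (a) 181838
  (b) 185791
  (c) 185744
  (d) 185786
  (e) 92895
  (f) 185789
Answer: b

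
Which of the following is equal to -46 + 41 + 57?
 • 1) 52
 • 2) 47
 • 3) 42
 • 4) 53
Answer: 1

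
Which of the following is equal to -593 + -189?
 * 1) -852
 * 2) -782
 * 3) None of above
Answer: 2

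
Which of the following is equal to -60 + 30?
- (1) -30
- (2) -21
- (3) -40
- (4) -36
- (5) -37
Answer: 1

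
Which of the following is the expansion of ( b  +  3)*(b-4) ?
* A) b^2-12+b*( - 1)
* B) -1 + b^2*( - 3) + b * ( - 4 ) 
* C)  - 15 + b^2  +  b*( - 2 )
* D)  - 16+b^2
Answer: A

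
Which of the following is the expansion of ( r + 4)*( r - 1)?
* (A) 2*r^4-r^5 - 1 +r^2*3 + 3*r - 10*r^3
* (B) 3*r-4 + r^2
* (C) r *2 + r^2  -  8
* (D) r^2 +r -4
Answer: B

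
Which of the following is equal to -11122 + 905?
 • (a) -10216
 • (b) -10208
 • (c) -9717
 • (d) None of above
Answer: d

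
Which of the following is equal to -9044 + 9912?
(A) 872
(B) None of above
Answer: B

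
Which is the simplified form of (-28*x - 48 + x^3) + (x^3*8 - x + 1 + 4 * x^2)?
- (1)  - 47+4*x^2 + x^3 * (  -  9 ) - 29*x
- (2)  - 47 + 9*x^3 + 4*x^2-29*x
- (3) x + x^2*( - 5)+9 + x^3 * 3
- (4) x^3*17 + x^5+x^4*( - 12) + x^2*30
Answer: 2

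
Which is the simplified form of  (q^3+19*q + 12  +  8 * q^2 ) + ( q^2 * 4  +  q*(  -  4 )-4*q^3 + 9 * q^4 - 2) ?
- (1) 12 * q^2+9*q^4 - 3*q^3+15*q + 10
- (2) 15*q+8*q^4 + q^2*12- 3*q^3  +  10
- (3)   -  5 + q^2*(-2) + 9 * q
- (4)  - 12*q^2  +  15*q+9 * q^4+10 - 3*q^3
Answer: 1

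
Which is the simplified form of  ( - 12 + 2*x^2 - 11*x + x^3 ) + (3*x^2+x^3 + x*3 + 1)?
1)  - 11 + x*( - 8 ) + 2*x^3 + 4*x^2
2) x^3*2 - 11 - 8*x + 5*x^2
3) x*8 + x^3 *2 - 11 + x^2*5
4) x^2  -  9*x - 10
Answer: 2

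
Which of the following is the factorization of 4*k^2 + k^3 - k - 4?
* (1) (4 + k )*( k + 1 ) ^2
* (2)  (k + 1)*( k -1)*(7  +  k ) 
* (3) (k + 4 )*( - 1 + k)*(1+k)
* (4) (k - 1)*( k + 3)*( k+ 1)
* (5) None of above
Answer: 3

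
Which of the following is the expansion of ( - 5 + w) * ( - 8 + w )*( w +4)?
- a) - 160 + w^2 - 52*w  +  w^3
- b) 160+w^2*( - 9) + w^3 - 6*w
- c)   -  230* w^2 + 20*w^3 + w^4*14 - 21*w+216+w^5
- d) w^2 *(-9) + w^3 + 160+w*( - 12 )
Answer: d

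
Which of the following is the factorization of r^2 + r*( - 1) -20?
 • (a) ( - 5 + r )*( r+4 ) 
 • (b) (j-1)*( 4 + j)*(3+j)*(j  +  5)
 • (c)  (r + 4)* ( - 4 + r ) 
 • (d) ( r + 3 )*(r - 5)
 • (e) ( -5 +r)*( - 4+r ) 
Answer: a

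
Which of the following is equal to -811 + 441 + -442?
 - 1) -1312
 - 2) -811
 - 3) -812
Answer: 3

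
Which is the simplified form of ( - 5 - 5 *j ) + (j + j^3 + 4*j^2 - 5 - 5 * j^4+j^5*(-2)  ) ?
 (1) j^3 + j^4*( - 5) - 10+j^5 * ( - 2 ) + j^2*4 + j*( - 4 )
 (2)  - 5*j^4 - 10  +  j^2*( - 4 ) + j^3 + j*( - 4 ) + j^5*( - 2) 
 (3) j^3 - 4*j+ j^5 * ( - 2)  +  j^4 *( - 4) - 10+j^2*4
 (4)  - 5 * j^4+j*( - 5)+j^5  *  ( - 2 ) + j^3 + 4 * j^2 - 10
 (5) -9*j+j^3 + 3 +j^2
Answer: 1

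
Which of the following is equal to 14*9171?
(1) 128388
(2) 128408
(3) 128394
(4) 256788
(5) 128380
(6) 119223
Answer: 3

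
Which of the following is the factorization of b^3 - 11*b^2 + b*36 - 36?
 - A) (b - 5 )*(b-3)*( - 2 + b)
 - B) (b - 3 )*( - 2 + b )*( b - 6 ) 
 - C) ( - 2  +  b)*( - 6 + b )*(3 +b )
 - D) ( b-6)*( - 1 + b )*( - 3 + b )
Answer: B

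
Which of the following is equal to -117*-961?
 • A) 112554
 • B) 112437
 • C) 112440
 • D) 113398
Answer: B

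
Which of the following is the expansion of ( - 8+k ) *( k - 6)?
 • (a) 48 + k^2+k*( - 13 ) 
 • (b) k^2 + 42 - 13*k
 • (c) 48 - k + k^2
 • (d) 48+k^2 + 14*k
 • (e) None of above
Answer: e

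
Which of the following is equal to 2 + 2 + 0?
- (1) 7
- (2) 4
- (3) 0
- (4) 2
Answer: 2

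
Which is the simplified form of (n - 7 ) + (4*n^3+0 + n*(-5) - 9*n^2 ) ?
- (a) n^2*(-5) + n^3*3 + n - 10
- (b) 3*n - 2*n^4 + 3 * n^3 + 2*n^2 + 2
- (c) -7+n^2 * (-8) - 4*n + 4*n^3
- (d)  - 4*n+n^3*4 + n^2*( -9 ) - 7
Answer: d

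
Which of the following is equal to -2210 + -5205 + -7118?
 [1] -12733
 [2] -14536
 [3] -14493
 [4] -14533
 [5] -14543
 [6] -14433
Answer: 4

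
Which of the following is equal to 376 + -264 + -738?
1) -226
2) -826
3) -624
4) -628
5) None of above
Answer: 5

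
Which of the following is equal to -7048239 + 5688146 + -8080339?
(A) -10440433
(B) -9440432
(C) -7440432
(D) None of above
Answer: B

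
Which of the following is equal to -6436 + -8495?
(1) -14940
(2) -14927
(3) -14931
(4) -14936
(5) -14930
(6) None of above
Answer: 3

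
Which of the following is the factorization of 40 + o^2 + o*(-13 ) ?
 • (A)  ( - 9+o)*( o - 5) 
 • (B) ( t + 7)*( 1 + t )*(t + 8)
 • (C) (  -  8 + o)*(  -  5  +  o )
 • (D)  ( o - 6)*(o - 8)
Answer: C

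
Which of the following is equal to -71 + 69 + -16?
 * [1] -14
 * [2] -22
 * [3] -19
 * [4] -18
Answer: 4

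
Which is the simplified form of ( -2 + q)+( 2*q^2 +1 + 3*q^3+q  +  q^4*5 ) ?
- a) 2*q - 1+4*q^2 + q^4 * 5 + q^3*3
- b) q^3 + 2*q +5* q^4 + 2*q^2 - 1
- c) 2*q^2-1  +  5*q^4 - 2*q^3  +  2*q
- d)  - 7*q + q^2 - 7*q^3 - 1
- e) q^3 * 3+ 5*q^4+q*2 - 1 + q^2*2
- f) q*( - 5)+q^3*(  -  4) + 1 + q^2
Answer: e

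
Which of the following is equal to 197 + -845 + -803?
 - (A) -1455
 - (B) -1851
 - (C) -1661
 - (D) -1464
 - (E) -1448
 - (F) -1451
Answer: F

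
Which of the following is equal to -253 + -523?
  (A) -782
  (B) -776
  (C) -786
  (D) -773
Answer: B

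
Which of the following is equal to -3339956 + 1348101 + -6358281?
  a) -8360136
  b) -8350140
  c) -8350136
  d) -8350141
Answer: c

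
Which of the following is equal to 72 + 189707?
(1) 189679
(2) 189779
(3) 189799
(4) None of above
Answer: 2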